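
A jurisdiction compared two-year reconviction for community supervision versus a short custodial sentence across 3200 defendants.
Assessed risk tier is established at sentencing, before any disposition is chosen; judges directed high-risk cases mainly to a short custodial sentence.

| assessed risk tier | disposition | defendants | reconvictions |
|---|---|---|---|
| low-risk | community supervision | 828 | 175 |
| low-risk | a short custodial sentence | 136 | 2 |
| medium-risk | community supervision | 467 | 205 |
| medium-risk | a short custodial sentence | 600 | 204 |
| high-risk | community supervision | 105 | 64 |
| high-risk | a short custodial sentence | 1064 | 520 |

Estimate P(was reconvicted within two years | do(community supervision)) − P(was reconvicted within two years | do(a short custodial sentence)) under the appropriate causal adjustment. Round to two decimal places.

+0.14

Since assessed risk tier is a pre-existing factor (not a product of the disposition) and it affects the outcome on its own, it is a confounder. The stratified rates, not the pooled rate, identify the causal effect.
Adjusting over the population distribution of assessed risk tier: 0.301·(0.211−0.015) + 0.333·(0.439−0.340) + 0.365·(0.610−0.489) = +0.136.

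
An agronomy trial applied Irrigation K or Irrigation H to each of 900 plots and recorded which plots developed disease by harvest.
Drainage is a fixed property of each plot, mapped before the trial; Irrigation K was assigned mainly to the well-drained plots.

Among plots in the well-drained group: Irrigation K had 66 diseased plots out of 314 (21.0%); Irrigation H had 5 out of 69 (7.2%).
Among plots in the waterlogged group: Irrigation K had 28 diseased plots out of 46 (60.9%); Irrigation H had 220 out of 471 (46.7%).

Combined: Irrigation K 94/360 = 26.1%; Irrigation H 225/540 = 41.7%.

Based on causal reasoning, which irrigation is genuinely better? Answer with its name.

Irrigation H

The imbalance in field drainage arose from how plots were allocated, not from anything the irrigation did; and field drainage independently affects the outcome. The pooled gap is confounded — condition on field drainage.
Within each level — well-drained: 21.0% vs 7.2%; waterlogged: 60.9% vs 46.7% — Irrigation H is lower every time.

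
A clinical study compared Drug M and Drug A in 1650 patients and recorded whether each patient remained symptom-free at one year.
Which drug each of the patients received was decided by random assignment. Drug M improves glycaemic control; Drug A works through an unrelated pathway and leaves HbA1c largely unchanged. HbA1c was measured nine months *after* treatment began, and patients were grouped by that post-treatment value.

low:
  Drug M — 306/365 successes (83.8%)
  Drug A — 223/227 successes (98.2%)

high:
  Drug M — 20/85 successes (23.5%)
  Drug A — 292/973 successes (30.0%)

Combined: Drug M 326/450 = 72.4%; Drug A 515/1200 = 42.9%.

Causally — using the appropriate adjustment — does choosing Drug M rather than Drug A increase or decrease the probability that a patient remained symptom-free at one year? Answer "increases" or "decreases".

increases

Because the drug influences HbA1c, HbA1c is a post-treatment mediator, not a confounder. Stratifying on it would bias the estimate; the causal effect is the crude pooled difference.
Pooled: Drug M 72.4% vs Drug A 42.9%; Drug M is higher overall.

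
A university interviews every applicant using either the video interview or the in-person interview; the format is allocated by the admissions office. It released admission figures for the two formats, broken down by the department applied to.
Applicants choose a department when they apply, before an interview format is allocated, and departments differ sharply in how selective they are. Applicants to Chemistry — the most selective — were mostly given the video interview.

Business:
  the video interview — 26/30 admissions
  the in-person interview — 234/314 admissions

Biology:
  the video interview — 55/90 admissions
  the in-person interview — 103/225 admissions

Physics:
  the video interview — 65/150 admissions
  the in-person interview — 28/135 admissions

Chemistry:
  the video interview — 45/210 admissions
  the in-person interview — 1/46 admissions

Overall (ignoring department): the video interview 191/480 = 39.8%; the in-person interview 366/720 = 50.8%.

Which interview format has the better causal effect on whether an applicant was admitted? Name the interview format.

the video interview

Nothing the interview format does changes department; the imbalance is an allocation artefact. With department also predicting the outcome, the pooled figure is confounded, and the within-stratum comparison is the causal one.
Within each level — Business: 86.7% vs 74.5%; Biology: 61.1% vs 45.8%; Physics: 43.3% vs 20.7%; Chemistry: 21.4% vs 2.2% — the video interview is higher every time.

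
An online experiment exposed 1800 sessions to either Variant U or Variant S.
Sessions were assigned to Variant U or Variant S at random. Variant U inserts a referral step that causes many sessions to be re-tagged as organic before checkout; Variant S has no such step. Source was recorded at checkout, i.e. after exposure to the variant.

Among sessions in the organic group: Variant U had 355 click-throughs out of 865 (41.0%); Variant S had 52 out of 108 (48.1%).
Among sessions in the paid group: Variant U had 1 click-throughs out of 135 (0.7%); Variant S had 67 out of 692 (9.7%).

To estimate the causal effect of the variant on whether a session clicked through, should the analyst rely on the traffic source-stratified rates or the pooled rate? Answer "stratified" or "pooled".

Because the variant influences traffic source, traffic source is a post-treatment mediator, not a confounder. Stratifying on it would bias the estimate; the causal effect is the crude pooled difference.
Pooled: Variant U 35.6% vs Variant S 14.9%; Variant U is higher overall.

pooled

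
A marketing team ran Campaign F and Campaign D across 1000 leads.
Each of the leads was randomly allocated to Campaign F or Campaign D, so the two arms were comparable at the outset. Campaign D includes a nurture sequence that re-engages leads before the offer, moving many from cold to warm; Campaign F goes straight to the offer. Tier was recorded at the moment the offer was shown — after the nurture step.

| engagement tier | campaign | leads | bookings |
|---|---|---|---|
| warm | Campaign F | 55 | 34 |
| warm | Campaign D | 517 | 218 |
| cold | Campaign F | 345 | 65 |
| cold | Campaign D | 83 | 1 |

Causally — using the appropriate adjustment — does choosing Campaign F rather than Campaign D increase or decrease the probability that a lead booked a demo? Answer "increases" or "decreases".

decreases

Within every engagement tier level Campaign F has the higher rate, yet pooled Campaign D does — Simpson's reversal.
Stratifying would compare campaigns among leads the campaigns themselves sorted into engagement tier groups — a form of selection on an intermediate. The unconditioned pooled rates give the total causal effect.
Pooled: Campaign F 24.8% vs Campaign D 36.5%; Campaign D is higher overall.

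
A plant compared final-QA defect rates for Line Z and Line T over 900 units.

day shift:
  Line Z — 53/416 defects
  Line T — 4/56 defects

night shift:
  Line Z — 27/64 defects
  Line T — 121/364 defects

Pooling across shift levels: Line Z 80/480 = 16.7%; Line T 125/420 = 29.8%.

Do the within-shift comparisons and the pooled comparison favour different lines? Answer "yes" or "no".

yes

Within each shift level (day shift 12.7% vs 7.1%; night shift 42.2% vs 33.2%), Line T has the lower rate every time. Pooled: 16.7% vs 29.8% — Line Z has the lower rate overall. The two comparisons disagree.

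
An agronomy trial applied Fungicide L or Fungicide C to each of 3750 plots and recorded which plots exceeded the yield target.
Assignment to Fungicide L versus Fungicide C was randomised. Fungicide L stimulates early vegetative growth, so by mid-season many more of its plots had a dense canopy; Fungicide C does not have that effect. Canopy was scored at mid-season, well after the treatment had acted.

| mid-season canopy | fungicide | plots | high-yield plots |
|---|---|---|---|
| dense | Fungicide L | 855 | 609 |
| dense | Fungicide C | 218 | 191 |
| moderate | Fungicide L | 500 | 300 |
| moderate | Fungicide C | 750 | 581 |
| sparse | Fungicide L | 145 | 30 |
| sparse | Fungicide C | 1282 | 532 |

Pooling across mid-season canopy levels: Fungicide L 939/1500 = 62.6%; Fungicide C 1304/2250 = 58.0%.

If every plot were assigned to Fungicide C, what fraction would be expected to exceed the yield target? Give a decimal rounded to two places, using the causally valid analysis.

0.58

The stratified and pooled comparisons disagree (Fungicide C wins within each mid-season canopy; Fungicide L wins overall), so the answer turns on the causal role of mid-season canopy.
Because the fungicide influences mid-season canopy, mid-season canopy is a post-treatment mediator, not a confounder. Stratifying on it would bias the estimate; the causal effect is the crude pooled difference.
So P(outcome | do(Fungicide C)) is just the pooled rate for Fungicide C: 1304/2250 = 0.580.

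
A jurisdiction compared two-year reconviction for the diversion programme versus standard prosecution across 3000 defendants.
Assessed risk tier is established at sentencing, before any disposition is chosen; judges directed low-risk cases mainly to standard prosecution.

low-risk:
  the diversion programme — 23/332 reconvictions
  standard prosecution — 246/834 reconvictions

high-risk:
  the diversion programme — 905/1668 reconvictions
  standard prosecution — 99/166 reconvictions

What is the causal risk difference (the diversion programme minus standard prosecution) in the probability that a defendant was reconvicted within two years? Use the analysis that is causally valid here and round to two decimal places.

-0.12

The assessed risk tier-specific comparison favours the diversion programme throughout, but the pooled figures favour standard prosecution. The question is whether to condition on assessed risk tier.
The imbalance in assessed risk tier arose from how defendants were allocated, not from anything the disposition did; and assessed risk tier independently affects the outcome. The pooled gap is confounded — condition on assessed risk tier.
Adjusting over the population distribution of assessed risk tier: 0.389·(0.069−0.295) + 0.611·(0.543−0.596) = -0.121.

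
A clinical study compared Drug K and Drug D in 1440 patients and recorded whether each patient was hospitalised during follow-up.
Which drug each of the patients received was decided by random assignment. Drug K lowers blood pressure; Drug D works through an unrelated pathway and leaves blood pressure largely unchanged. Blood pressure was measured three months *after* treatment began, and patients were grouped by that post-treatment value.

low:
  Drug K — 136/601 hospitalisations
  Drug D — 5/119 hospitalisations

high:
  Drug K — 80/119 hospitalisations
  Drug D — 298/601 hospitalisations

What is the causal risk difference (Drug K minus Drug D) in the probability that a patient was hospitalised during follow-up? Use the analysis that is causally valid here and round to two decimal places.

Blood pressure lies on the pathway drug → blood pressure → outcome, so adjusting for it blocks the indirect effect. For the total causal effect of drug, use the unadjusted pooled rates.
The causal difference is the pooled difference: 0.300 − 0.421 = -0.121.

-0.12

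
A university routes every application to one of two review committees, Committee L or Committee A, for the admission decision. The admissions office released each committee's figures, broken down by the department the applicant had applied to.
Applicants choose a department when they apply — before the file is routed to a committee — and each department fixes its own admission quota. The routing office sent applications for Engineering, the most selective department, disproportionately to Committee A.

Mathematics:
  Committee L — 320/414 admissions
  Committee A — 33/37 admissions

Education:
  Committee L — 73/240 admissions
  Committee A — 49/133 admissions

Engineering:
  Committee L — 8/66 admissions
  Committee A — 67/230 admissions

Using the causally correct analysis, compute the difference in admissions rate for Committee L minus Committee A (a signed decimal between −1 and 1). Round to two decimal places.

-0.11

Within every department level Committee A has the higher rate, yet pooled Committee L does — Simpson's reversal.
The imbalance in department arose from how applicants were allocated, not from anything the review committee did; and department independently affects the outcome. The pooled gap is confounded — condition on department.
Adjusting over the population distribution of department: 0.403·(0.773−0.892) + 0.333·(0.304−0.368) + 0.264·(0.121−0.291) = -0.114.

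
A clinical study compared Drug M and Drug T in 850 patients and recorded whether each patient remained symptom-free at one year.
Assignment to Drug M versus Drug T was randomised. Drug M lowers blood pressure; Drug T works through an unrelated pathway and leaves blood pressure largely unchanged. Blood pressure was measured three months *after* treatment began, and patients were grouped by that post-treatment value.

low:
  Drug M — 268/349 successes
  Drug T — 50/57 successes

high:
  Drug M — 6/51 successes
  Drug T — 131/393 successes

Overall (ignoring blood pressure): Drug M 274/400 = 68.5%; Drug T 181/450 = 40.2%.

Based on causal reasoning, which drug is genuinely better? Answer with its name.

The stratified and pooled comparisons disagree (Drug T wins within each blood pressure; Drug M wins overall), so the answer turns on the causal role of blood pressure.
Stratifying would compare drugs among patients the drugs themselves sorted into blood pressure groups — a form of selection on an intermediate. The unconditioned pooled rates give the total causal effect.
Pooled: Drug M 68.5% vs Drug T 40.2%; Drug M is higher overall.

Drug M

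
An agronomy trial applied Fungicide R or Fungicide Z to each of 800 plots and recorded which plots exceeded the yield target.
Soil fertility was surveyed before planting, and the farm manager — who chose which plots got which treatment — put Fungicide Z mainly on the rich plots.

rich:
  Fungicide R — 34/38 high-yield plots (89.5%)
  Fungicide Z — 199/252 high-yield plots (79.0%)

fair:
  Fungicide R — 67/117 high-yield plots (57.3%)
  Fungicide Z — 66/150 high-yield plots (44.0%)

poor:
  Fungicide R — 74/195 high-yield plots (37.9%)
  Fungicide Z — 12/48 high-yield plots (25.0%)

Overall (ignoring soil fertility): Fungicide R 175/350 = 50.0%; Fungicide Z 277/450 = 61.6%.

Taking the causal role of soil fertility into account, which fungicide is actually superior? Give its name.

Fungicide R

The soil fertility-specific comparison favours Fungicide R throughout, but the pooled figures favour Fungicide Z. The question is whether to condition on soil fertility.
Soil fertility is set before the fungicide has any effect — it is not caused by the fungicide — and it independently drives the outcome. That makes it a confounder, so the causal comparison is within soil fertility levels.
Within each level — rich: 89.5% vs 79.0%; fair: 57.3% vs 44.0%; poor: 37.9% vs 25.0% — Fungicide R is higher every time.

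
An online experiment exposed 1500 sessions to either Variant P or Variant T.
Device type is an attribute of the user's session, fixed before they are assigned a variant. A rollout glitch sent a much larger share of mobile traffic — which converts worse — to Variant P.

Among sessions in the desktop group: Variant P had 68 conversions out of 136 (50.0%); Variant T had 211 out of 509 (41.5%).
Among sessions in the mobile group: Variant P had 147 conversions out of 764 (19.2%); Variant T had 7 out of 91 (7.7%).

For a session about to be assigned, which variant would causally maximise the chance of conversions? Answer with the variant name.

Variant P

Within every device type level Variant P has the higher rate, yet pooled Variant T does — Simpson's reversal.
Device type is set before the variant has any effect — it is not caused by the variant — and it independently drives the outcome. That makes it a confounder, so the causal comparison is within device type levels.
Within each level — desktop: 50.0% vs 41.5%; mobile: 19.2% vs 7.7% — Variant P is higher every time.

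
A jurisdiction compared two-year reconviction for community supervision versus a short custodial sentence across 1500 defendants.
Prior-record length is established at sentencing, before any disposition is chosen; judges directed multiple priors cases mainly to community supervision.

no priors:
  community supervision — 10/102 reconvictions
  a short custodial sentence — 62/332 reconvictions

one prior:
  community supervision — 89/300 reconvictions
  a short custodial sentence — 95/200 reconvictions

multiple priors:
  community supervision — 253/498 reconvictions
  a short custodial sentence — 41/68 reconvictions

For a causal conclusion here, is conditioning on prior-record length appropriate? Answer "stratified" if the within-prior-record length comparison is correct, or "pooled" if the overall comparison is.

The stratified and pooled comparisons disagree (community supervision wins within each prior-record length; a short custodial sentence wins overall), so the answer turns on the causal role of prior-record length.
The imbalance in prior-record length arose from how defendants were allocated, not from anything the disposition did; and prior-record length independently affects the outcome. The pooled gap is confounded — condition on prior-record length.
Within each level — no priors: 9.8% vs 18.7%; one prior: 29.7% vs 47.5%; multiple priors: 50.8% vs 60.3% — community supervision is lower every time.

stratified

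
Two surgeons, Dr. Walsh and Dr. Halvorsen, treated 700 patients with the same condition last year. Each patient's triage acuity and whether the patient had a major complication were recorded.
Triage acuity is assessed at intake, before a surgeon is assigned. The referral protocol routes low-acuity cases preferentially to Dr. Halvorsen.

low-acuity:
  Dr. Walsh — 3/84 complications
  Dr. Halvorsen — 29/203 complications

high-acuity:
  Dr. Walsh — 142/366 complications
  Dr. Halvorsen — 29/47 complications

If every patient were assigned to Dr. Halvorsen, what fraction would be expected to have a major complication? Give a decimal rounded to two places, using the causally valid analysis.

0.42

The stratified and pooled comparisons disagree (Dr. Walsh wins within each triage acuity; Dr. Halvorsen wins overall), so the answer turns on the causal role of triage acuity.
Triage acuity satisfies the back-door criterion: it is not a descendant of the surgeon, and it blocks the spurious path from surgeon to outcome. Adjusting for it (i.e., using the within-triage acuity rates) gives the causal effect.
Standardising Dr. Halvorsen to the population triage acuity mix: 0.410·29/203 + 0.590·29/47 = 0.423.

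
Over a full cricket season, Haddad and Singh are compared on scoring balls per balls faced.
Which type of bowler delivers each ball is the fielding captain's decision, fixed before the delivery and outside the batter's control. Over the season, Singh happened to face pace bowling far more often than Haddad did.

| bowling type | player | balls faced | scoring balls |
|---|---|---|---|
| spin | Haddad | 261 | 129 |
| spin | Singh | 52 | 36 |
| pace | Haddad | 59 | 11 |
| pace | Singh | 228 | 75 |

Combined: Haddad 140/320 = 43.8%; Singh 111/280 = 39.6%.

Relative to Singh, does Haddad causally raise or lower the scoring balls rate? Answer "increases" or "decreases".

decreases

Bowling type is set before the player has any effect — it is not caused by the player — and it independently drives the outcome. That makes it a confounder, so the causal comparison is within bowling type levels.
Within each level — spin: 49.4% vs 69.2%; pace: 18.6% vs 32.9% — Singh is higher every time.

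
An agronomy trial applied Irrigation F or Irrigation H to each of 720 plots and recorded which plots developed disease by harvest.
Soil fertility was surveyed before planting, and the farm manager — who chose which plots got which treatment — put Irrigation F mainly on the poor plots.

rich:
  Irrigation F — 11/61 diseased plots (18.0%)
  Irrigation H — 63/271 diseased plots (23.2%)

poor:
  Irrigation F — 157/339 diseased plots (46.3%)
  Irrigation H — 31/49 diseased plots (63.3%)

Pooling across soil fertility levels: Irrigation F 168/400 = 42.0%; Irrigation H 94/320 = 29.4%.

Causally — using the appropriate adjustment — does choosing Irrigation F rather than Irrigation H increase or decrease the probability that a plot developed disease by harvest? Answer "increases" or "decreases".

Soil fertility is set before the irrigation has any effect — it is not caused by the irrigation — and it independently drives the outcome. That makes it a confounder, so the causal comparison is within soil fertility levels.
Within each level — rich: 18.0% vs 23.2%; poor: 46.3% vs 63.3% — Irrigation F is lower every time.

decreases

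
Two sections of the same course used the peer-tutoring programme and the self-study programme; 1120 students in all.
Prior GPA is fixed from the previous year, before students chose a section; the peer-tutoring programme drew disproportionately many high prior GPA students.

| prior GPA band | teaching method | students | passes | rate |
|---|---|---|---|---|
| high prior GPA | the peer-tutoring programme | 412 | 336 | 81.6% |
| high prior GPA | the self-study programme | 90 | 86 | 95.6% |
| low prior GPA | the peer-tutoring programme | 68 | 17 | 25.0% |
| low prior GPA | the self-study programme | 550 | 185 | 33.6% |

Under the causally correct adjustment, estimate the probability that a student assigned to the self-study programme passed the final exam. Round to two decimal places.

The stratified and pooled comparisons disagree (the self-study programme wins within each prior GPA band; the peer-tutoring programme wins overall), so the answer turns on the causal role of prior GPA band.
Here prior GPA band is a common cause — it drives both which teaching method a case falls under and the outcome. The crude comparison mixes populations; the stratum-specific rates are the causally relevant ones.
Standardising the self-study programme to the population prior GPA band mix: 0.448·86/90 + 0.552·185/550 = 0.614.

0.61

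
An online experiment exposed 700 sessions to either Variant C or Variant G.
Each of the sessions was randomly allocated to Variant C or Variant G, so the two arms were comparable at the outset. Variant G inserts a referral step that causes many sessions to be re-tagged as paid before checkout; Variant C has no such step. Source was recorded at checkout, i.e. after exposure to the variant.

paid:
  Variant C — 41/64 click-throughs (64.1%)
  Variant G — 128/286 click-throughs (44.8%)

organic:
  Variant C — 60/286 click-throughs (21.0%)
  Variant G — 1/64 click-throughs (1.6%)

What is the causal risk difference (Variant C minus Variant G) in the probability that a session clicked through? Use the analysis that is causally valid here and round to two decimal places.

-0.08

Variant C is higher inside every traffic source stratum but Variant G is higher in aggregate. Whether to stratify depends on how traffic source relates to the variant.
Traffic source lies on the pathway variant → traffic source → outcome, so adjusting for it blocks the indirect effect. For the total causal effect of variant, use the unadjusted pooled rates.
The causal difference is the pooled difference: 0.289 − 0.369 = -0.080.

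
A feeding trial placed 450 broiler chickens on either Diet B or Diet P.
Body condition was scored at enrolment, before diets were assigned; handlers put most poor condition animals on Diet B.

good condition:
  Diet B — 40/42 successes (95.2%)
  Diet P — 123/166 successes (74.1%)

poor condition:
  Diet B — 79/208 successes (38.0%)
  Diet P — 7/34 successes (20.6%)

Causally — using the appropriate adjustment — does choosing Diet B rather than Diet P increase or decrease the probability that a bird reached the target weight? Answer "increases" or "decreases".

increases

Diet B is higher inside every starting body condition stratum but Diet P is higher in aggregate. Whether to stratify depends on how starting body condition relates to the diet.
Starting body condition satisfies the back-door criterion: it is not a descendant of the diet, and it blocks the spurious path from diet to outcome. Adjusting for it (i.e., using the within-starting body condition rates) gives the causal effect.
Within each level — good condition: 95.2% vs 74.1%; poor condition: 38.0% vs 20.6% — Diet B is higher every time.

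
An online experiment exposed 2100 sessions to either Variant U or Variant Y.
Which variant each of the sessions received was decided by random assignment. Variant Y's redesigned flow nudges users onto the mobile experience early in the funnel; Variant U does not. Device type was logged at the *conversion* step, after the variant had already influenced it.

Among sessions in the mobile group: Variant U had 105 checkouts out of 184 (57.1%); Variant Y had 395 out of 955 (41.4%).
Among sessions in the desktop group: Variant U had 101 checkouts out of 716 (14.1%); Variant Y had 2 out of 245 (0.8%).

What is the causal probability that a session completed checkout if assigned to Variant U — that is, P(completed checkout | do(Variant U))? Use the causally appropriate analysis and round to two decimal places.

0.23

Within every device type level Variant U has the higher rate, yet pooled Variant Y does — Simpson's reversal.
Because the variant influences device type, device type is a post-treatment mediator, not a confounder. Stratifying on it would bias the estimate; the causal effect is the crude pooled difference.
So P(outcome | do(Variant U)) is just the pooled rate for Variant U: 206/900 = 0.229.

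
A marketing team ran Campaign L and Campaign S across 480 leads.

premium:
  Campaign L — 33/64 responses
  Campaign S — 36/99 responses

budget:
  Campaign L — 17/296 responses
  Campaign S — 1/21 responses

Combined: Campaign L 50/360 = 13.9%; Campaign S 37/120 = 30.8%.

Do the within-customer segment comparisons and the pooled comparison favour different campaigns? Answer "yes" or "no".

Within each customer segment level (premium 51.6% vs 36.4%; budget 5.7% vs 4.8%), Campaign L has the higher rate every time. Pooled: 13.9% vs 30.8% — Campaign S has the higher rate overall. The two comparisons disagree.

yes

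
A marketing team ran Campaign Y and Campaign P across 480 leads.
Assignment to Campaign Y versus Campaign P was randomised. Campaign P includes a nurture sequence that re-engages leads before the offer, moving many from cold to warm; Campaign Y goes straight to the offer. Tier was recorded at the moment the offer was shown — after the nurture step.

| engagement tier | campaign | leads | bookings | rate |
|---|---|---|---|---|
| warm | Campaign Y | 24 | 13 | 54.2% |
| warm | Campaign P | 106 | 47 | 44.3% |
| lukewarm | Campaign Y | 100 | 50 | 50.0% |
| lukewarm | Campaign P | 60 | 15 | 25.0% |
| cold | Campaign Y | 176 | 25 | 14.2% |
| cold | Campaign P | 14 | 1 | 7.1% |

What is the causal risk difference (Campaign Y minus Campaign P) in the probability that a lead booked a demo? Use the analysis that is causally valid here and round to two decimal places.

-0.06

Campaign Y is higher inside every engagement tier stratum but Campaign P is higher in aggregate. Whether to stratify depends on how engagement tier relates to the campaign.
Engagement tier here is a post-treatment variable shaped by the campaign; conditioning on it would introduce bias rather than remove it. The overall comparison is the causal one.
The causal difference is the pooled difference: 0.293 − 0.350 = -0.057.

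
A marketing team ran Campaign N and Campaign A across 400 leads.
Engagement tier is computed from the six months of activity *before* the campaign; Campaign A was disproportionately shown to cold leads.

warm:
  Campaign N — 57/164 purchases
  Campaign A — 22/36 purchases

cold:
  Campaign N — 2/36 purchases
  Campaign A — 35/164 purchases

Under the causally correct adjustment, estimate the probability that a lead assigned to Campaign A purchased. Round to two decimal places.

0.41

Since engagement tier is a pre-existing factor (not a product of the campaign) and it affects the outcome on its own, it is a confounder. The stratified rates, not the pooled rate, identify the causal effect.
Standardising Campaign A to the population engagement tier mix: 0.500·22/36 + 0.500·35/164 = 0.412.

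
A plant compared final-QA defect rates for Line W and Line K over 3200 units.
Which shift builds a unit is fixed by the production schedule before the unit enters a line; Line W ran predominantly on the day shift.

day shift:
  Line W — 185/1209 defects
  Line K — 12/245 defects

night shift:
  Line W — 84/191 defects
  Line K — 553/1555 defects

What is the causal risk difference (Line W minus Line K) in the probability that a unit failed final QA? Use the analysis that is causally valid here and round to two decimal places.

Shift differs across lines for reasons unrelated to any effect of the line itself, and it separately predicts the outcome — a classic confounder. We must compare within shift levels.
Adjusting over the population distribution of shift: 0.454·(0.153−0.049) + 0.546·(0.440−0.356) = +0.093.

+0.09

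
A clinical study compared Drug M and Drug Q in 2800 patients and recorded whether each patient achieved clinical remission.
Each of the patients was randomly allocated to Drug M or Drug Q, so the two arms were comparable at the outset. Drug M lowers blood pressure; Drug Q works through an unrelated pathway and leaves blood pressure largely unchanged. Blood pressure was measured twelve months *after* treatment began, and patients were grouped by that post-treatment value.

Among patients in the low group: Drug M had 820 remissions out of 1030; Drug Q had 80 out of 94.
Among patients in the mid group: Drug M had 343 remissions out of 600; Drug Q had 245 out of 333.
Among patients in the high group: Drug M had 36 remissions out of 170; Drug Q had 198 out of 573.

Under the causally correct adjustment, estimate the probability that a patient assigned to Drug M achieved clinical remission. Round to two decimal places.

The distribution of blood pressure is itself part of what the drug does — it is an intermediate outcome. Holding it fixed would remove that part of the effect; the total effect is the pooled difference.
So P(outcome | do(Drug M)) is just the pooled rate for Drug M: 1199/1800 = 0.666.

0.67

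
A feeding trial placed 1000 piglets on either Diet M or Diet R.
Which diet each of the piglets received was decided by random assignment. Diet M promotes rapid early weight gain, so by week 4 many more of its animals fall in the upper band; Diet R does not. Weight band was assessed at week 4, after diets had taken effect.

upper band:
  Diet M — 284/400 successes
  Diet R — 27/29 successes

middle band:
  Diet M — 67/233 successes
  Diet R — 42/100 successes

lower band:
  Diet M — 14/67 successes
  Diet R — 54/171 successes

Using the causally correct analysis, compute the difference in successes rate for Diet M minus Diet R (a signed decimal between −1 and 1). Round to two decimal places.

The stratified and pooled comparisons disagree (Diet R wins within each week-4 weight band; Diet M wins overall), so the answer turns on the causal role of week-4 weight band.
Stratifying would compare diets among piglets the diets themselves sorted into week-4 weight band groups — a form of selection on an intermediate. The unconditioned pooled rates give the total causal effect.
The causal difference is the pooled difference: 0.521 − 0.410 = +0.111.

+0.11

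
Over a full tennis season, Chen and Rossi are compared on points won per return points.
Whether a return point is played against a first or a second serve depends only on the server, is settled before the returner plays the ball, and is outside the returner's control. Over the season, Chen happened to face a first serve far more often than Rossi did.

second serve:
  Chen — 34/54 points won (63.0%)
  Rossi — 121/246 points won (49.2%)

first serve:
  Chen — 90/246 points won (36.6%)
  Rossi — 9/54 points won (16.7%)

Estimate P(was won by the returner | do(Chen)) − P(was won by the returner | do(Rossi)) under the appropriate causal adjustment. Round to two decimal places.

Serve type is set before the player has any effect — it is not caused by the player — and it independently drives the outcome. That makes it a confounder, so the causal comparison is within serve type levels.
Adjusting over the population distribution of serve type: 0.500·(0.630−0.492) + 0.500·(0.366−0.167) = +0.168.

+0.17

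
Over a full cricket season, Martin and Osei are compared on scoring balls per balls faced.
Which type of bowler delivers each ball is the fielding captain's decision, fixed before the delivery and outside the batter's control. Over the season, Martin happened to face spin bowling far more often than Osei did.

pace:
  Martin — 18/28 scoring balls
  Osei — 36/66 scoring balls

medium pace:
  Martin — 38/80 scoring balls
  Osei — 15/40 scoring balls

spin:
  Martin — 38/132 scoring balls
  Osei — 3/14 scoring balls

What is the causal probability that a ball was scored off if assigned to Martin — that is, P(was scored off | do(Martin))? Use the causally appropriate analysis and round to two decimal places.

0.44

Within every bowling type level Martin has the higher rate, yet pooled Osei does — Simpson's reversal.
Bowling type is set before the player has any effect — it is not caused by the player — and it independently drives the outcome. That makes it a confounder, so the causal comparison is within bowling type levels.
Standardising Martin to the population bowling type mix: 0.261·18/28 + 0.333·38/80 + 0.406·38/132 = 0.443.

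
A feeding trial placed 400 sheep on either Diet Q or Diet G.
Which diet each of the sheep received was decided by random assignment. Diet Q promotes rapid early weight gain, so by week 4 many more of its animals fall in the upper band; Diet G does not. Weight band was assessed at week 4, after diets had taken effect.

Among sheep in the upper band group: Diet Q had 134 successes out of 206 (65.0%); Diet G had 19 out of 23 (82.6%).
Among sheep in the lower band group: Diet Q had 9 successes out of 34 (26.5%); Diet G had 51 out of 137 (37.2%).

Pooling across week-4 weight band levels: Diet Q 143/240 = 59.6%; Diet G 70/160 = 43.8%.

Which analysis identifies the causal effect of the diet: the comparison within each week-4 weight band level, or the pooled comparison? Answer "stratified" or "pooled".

pooled

The distribution of week-4 weight band is itself part of what the diet does — it is an intermediate outcome. Holding it fixed would remove that part of the effect; the total effect is the pooled difference.
Pooled: Diet Q 59.6% vs Diet G 43.8%; Diet Q is higher overall.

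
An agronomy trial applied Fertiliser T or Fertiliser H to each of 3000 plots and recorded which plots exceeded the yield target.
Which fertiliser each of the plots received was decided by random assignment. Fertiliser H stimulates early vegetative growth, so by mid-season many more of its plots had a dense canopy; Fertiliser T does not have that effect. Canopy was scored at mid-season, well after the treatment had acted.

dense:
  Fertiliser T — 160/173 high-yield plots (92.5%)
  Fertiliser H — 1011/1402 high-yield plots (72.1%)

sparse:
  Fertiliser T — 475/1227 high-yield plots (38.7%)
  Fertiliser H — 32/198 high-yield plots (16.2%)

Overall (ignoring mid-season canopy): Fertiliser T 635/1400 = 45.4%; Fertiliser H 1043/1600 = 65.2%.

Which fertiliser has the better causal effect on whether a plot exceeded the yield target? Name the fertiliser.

Because the fertiliser influences mid-season canopy, mid-season canopy is a post-treatment mediator, not a confounder. Stratifying on it would bias the estimate; the causal effect is the crude pooled difference.
Pooled: Fertiliser T 45.4% vs Fertiliser H 65.2%; Fertiliser H is higher overall.

Fertiliser H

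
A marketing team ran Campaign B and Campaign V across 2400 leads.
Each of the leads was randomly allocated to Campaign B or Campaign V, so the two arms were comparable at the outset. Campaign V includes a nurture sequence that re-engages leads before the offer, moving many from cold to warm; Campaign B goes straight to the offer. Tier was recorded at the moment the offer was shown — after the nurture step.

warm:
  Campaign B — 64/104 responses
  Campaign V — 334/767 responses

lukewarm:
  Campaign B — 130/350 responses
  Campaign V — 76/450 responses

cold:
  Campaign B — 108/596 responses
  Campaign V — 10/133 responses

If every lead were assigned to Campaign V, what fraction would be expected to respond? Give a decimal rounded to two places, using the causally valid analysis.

Engagement tier lies on the pathway campaign → engagement tier → outcome, so adjusting for it blocks the indirect effect. For the total causal effect of campaign, use the unadjusted pooled rates.
So P(outcome | do(Campaign V)) is just the pooled rate for Campaign V: 420/1350 = 0.311.

0.31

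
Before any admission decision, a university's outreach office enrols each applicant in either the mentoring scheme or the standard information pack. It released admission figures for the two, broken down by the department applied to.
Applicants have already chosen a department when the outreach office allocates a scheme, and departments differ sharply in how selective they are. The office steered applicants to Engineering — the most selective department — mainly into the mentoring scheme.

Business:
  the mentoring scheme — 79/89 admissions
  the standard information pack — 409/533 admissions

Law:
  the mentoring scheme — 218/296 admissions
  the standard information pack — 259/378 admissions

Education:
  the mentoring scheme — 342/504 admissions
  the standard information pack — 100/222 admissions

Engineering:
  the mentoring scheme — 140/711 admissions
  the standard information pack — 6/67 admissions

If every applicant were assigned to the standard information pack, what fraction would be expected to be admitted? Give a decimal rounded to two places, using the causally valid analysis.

0.48

Department satisfies the back-door criterion: it is not a descendant of the outreach scheme, and it blocks the spurious path from outreach scheme to outcome. Adjusting for it (i.e., using the within-department rates) gives the causal effect.
Standardising the standard information pack to the population department mix: 0.222·409/533 + 0.241·259/378 + 0.259·100/222 + 0.278·6/67 = 0.477.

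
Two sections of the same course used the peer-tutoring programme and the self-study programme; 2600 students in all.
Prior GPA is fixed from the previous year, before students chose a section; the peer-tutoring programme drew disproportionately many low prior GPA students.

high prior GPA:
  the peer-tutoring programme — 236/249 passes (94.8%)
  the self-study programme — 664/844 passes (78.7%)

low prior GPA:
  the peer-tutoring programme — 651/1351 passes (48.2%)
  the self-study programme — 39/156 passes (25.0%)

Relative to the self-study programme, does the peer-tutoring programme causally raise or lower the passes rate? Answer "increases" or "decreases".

increases

The prior GPA band-specific comparison favours the peer-tutoring programme throughout, but the pooled figures favour the self-study programme. The question is whether to condition on prior GPA band.
Prior GPA band is set before the teaching method has any effect — it is not caused by the teaching method — and it independently drives the outcome. That makes it a confounder, so the causal comparison is within prior GPA band levels.
Within each level — high prior GPA: 94.8% vs 78.7%; low prior GPA: 48.2% vs 25.0% — the peer-tutoring programme is higher every time.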